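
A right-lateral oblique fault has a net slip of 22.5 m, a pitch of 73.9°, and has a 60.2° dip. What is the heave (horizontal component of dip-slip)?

dip-slip = net slip × sin(rake) = 22.5 m × sin(73.9°) = 21.62 m
heave = dip-slip × cos(dip) = 21.62 × cos(60.2°) = 10.7 m

10.7 m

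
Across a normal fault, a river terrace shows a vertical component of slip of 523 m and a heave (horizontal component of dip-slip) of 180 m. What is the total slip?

553 m

net slip = √(throw² + heave²) = √(523² + 180²) = 553 m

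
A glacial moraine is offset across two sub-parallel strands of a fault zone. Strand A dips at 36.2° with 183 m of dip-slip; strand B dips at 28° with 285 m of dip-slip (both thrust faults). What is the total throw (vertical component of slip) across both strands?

242 m

throw_A = 183 × sin(36.2°) = 108.1 m
throw_B = 285 × sin(28°) = 133.8 m
total = 108.1 + 133.8 = 242 m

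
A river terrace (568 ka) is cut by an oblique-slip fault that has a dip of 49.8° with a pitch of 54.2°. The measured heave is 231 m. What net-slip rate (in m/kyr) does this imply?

dip-slip = heave / cos(dip) = 231 / cos(49.8°) = 357.9 m
net slip = dip-slip / sin(rake) = 357.9 / sin(54.2°) = 441.3 m
rate = 441.3 m / 568 ka = 0.000777 m/yr = 0.777 m/kyr

0.777 m/kyr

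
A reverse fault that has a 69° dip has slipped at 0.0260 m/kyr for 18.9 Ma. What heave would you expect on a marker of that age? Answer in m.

dip-slip = rate × time = 0.0260 m/kyr × 18.9 Ma = 491.4 m
heave = dip-slip × cos(dip) = 491.4 × cos(69°) = 176 m

176 m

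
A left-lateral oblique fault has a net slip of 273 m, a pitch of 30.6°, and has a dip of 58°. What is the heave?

73.6 m

dip-slip = net slip × sin(rake) = 273 m × sin(30.6°) = 139 m
heave = dip-slip × cos(dip) = 139 × cos(58°) = 73.6 m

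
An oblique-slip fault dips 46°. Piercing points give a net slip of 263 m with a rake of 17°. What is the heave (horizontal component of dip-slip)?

53.4 m

dip-slip = net slip × sin(rake) = 263 m × sin(17°) = 76.89 m
heave = dip-slip × cos(dip) = 76.89 × cos(46°) = 53.4 m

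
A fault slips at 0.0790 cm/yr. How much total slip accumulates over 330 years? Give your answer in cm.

26.1 cm

slip = rate × time = 0.0790 cm/yr × 330 years = 0.261 m = 26.1 cm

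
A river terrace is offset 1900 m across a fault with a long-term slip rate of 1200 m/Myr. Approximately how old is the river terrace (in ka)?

1580 ka

age = offset / rate = 1900 m / (1200 m/Myr) = 1.58e+06 yr = 1580 ka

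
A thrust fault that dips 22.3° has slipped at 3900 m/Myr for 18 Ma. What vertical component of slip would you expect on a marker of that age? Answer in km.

dip-slip = rate × time = 3900 m/Myr × 18 Ma = 70200 m
throw = dip-slip × sin(dip) = 70200 × sin(22.3°) = 26600 m = 26.6 km

26.6 km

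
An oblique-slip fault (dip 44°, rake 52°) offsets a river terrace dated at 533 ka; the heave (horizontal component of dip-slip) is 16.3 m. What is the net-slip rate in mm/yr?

dip-slip = heave / cos(dip) = 16.3 / cos(44°) = 22.66 m
net slip = dip-slip / sin(rake) = 22.66 / sin(52°) = 28.76 m
rate = 28.76 m / 533 ka = 0.0000540 m/yr = 0.0540 mm/yr

0.0540 mm/yr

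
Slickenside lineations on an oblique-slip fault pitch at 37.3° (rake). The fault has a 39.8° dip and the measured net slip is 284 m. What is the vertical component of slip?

dip-slip = net slip × sin(rake) = 284 m × sin(37.3°) = 172.1 m
throw = dip-slip × sin(dip) = 172.1 × sin(39.8°) = 110 m

110 m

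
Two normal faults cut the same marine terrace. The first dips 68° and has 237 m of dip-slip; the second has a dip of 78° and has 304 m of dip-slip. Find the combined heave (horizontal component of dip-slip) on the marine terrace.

heave_A = 237 × cos(68°) = 88.78 m
heave_B = 304 × cos(78°) = 63.21 m
total = 88.78 + 63.21 = 152 m

152 m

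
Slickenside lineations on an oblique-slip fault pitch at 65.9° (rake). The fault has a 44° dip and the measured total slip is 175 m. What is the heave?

dip-slip = net slip × sin(rake) = 175 m × sin(65.9°) = 159.7 m
heave = dip-slip × cos(dip) = 159.7 × cos(44°) = 115 m

115 m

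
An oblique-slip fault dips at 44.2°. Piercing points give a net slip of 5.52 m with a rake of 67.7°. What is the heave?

3.66 m

dip-slip = net slip × sin(rake) = 5.52 m × sin(67.7°) = 5.107 m
heave = dip-slip × cos(dip) = 5.107 × cos(44.2°) = 3.66 m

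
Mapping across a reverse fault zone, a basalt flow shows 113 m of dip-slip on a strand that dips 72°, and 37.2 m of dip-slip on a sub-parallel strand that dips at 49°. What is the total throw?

throw_A = 113 × sin(72°) = 107.5 m
throw_B = 37.2 × sin(49°) = 28.08 m
total = 107.5 + 28.08 = 136 m

136 m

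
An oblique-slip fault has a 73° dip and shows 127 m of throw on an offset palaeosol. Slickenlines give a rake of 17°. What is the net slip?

454 m

dip-slip = throw / sin(dip) = 127 / sin(73°) = 132.8 m
net slip = dip-slip / sin(rake) = 132.8 / sin(17°) = 454 m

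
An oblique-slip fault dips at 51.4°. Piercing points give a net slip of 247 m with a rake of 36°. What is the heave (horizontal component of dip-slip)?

90.6 m

dip-slip = net slip × sin(rake) = 247 m × sin(36°) = 145.2 m
heave = dip-slip × cos(dip) = 145.2 × cos(51.4°) = 90.6 m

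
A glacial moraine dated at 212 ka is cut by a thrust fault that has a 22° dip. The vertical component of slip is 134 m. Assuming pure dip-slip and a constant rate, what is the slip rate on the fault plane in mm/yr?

1.69 mm/yr

dip-slip = throw / sin(dip) = 134 m / sin(22°) = 357.7 m
rate = 357.7 m / 212 ka = 0.00169 m/yr = 1.69 mm/yr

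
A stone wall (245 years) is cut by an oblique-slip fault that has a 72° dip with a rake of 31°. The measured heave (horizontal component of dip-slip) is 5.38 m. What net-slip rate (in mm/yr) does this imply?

138 mm/yr

dip-slip = heave / cos(dip) = 5.38 / cos(72°) = 17.41 m
net slip = dip-slip / sin(rake) = 17.41 / sin(31°) = 33.80 m
rate = 33.80 m / 245 years = 0.138 m/yr = 138 mm/yr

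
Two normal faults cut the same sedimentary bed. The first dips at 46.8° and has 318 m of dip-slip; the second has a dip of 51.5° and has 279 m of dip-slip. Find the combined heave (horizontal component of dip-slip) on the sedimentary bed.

391 m

heave_A = 318 × cos(46.8°) = 217.7 m
heave_B = 279 × cos(51.5°) = 173.7 m
total = 217.7 + 173.7 = 391 m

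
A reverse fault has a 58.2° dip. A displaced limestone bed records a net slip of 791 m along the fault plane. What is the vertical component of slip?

672 m

throw = dip-slip × sin(dip) = 791 m × sin(58.2°) = 672 m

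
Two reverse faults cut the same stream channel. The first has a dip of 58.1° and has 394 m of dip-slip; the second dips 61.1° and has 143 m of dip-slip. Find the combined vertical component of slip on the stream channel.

460 m

throw_A = 394 × sin(58.1°) = 334.5 m
throw_B = 143 × sin(61.1°) = 125.2 m
total = 334.5 + 125.2 = 460 m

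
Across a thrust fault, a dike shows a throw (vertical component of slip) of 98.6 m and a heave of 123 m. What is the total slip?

158 m

net slip = √(throw² + heave²) = √(98.6² + 123²) = 158 m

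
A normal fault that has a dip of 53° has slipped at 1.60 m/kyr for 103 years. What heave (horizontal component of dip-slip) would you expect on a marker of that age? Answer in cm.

9.92 cm

dip-slip = rate × time = 1.60 m/kyr × 103 years = 0.1648 m
heave = dip-slip × cos(dip) = 0.1648 × cos(53°) = 0.0992 m = 9.92 cm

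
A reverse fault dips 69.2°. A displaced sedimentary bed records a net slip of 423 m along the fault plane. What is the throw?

395 m

throw = dip-slip × sin(dip) = 423 m × sin(69.2°) = 395 m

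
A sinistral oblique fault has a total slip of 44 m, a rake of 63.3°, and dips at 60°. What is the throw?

34 m

dip-slip = net slip × sin(rake) = 44 m × sin(63.3°) = 39.31 m
throw = dip-slip × sin(dip) = 39.31 × sin(60°) = 34 m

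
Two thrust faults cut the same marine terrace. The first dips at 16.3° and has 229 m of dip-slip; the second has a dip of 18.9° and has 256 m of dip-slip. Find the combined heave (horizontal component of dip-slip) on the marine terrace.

heave_A = 229 × cos(16.3°) = 219.8 m
heave_B = 256 × cos(18.9°) = 242.2 m
total = 219.8 + 242.2 = 462 m

462 m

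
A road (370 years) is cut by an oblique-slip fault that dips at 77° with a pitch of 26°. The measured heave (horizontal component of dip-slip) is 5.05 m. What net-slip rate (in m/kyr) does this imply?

138 m/kyr

dip-slip = heave / cos(dip) = 5.05 / cos(77°) = 22.45 m
net slip = dip-slip / sin(rake) = 22.45 / sin(26°) = 51.21 m
rate = 51.21 m / 370 years = 0.138 m/yr = 138 m/kyr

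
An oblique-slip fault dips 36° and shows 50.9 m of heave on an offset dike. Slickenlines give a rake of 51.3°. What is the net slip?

dip-slip = heave / cos(dip) = 50.9 / cos(36°) = 62.92 m
net slip = dip-slip / sin(rake) = 62.92 / sin(51.3°) = 80.6 m

80.6 m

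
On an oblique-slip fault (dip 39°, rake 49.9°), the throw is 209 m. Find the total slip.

dip-slip = throw / sin(dip) = 209 / sin(39°) = 332.1 m
net slip = dip-slip / sin(rake) = 332.1 / sin(49.9°) = 434 m

434 m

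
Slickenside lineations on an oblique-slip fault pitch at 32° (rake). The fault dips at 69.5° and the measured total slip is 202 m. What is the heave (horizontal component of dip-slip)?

37.5 m

dip-slip = net slip × sin(rake) = 202 m × sin(32°) = 107 m
heave = dip-slip × cos(dip) = 107 × cos(69.5°) = 37.5 m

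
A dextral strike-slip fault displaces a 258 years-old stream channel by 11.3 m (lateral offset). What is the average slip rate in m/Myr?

rate = 11.3 m / 258 years = 0.0438 m/yr = 43800 m/Myr

43800 m/Myr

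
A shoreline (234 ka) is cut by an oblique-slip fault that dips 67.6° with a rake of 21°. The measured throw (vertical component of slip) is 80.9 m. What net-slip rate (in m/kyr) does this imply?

1.04 m/kyr

dip-slip = throw / sin(dip) = 80.9 / sin(67.6°) = 87.50 m
net slip = dip-slip / sin(rake) = 87.50 / sin(21°) = 244.2 m
rate = 244.2 m / 234 ka = 0.00104 m/yr = 1.04 m/kyr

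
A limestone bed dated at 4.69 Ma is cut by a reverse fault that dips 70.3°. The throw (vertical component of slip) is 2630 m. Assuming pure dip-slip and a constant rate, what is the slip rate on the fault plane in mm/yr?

dip-slip = throw / sin(dip) = 2630 m / sin(70.3°) = 2794 m
rate = 2794 m / 4.69 Ma = 0.000596 m/yr = 0.596 mm/yr

0.596 mm/yr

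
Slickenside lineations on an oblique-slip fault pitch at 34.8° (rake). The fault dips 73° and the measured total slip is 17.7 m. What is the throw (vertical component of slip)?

dip-slip = net slip × sin(rake) = 17.7 m × sin(34.8°) = 10.10 m
throw = dip-slip × sin(dip) = 10.10 × sin(73°) = 9.66 m

9.66 m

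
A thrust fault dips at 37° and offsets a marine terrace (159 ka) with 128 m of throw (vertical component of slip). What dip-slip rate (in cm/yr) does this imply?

0.134 cm/yr

dip-slip = throw / sin(dip) = 128 m / sin(37°) = 212.7 m
rate = 212.7 m / 159 ka = 0.00134 m/yr = 0.134 cm/yr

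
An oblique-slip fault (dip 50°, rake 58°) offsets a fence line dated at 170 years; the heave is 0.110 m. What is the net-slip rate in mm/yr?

dip-slip = heave / cos(dip) = 0.110 / cos(50°) = 0.1711 m
net slip = dip-slip / sin(rake) = 0.1711 / sin(58°) = 0.2018 m
rate = 0.2018 m / 170 years = 0.00119 m/yr = 1.19 mm/yr

1.19 mm/yr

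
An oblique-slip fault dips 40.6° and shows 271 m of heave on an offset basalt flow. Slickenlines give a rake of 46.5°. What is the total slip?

492 m

dip-slip = heave / cos(dip) = 271 / cos(40.6°) = 356.9 m
net slip = dip-slip / sin(rake) = 356.9 / sin(46.5°) = 492 m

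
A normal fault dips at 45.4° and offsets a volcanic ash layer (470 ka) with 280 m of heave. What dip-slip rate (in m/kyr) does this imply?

0.848 m/kyr

dip-slip = heave / cos(dip) = 280 m / cos(45.4°) = 398.8 m
rate = 398.8 m / 470 ka = 0.000848 m/yr = 0.848 m/kyr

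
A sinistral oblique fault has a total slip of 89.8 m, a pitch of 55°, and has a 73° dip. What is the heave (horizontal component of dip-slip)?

dip-slip = net slip × sin(rake) = 89.8 m × sin(55°) = 73.56 m
heave = dip-slip × cos(dip) = 73.56 × cos(73°) = 21.5 m

21.5 m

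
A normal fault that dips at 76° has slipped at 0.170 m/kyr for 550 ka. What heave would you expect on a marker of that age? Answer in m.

dip-slip = rate × time = 0.170 m/kyr × 550 ka = 93.50 m
heave = dip-slip × cos(dip) = 93.50 × cos(76°) = 22.6 m

22.6 m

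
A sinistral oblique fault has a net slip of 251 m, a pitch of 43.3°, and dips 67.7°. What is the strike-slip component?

strike-slip = net slip × cos(rake) = 251 m × cos(43.3°) = 183 m

183 m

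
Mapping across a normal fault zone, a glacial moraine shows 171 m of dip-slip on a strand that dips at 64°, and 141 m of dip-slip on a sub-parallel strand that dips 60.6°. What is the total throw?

277 m

throw_A = 171 × sin(64°) = 153.7 m
throw_B = 141 × sin(60.6°) = 122.8 m
total = 153.7 + 122.8 = 277 m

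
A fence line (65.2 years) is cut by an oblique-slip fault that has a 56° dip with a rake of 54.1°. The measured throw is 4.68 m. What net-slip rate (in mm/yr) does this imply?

107 mm/yr

dip-slip = throw / sin(dip) = 4.68 / sin(56°) = 5.645 m
net slip = dip-slip / sin(rake) = 5.645 / sin(54.1°) = 6.969 m
rate = 6.969 m / 65.2 years = 0.107 m/yr = 107 mm/yr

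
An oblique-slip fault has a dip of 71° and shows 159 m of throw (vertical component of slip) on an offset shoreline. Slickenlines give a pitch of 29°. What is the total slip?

dip-slip = throw / sin(dip) = 159 / sin(71°) = 168.2 m
net slip = dip-slip / sin(rake) = 168.2 / sin(29°) = 347 m

347 m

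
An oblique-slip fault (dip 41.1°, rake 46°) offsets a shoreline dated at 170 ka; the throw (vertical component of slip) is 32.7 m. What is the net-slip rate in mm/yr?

0.407 mm/yr

dip-slip = throw / sin(dip) = 32.7 / sin(41.1°) = 49.74 m
net slip = dip-slip / sin(rake) = 49.74 / sin(46°) = 69.15 m
rate = 69.15 m / 170 ka = 0.000407 m/yr = 0.407 mm/yr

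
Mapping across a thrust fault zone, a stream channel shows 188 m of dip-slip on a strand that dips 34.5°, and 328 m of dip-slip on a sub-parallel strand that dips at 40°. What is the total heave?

heave_A = 188 × cos(34.5°) = 154.9 m
heave_B = 328 × cos(40°) = 251.3 m
total = 154.9 + 251.3 = 406 m

406 m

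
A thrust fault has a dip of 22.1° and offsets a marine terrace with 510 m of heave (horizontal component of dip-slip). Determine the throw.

throw = heave × tan(dip) = 510 × tan(22.1°) = 207 m

207 m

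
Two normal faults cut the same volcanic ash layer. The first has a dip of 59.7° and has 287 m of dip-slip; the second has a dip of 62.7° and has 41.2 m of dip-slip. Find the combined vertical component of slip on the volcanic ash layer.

284 m

throw_A = 287 × sin(59.7°) = 247.8 m
throw_B = 41.2 × sin(62.7°) = 36.61 m
total = 247.8 + 36.61 = 284 m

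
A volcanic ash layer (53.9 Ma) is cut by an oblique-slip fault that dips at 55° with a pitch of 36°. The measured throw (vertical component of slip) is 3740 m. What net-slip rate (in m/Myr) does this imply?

dip-slip = throw / sin(dip) = 3740 / sin(55°) = 4566 m
net slip = dip-slip / sin(rake) = 4566 / sin(36°) = 7768 m
rate = 7768 m / 53.9 Ma = 0.000144 m/yr = 144 m/Myr

144 m/Myr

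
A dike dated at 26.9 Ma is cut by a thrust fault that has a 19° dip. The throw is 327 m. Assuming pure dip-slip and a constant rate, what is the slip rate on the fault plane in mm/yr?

dip-slip = throw / sin(dip) = 327 m / sin(19°) = 1004 m
rate = 1004 m / 26.9 Ma = 0.0000373 m/yr = 0.0373 mm/yr

0.0373 mm/yr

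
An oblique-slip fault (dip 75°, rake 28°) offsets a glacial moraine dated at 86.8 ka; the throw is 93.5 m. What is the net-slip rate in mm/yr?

dip-slip = throw / sin(dip) = 93.5 / sin(75°) = 96.80 m
net slip = dip-slip / sin(rake) = 96.80 / sin(28°) = 206.2 m
rate = 206.2 m / 86.8 ka = 0.00238 m/yr = 2.38 mm/yr

2.38 mm/yr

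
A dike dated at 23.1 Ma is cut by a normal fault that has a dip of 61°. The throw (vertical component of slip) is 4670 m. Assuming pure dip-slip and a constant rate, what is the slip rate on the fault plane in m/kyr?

0.231 m/kyr

dip-slip = throw / sin(dip) = 4670 m / sin(61°) = 5339 m
rate = 5339 m / 23.1 Ma = 0.000231 m/yr = 0.231 m/kyr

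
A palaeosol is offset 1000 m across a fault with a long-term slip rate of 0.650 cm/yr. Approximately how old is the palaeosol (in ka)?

154 ka

age = offset / rate = 1000 m / (0.650 cm/yr) = 154000 yr = 154 ka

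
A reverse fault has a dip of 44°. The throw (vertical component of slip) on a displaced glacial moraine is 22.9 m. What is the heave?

heave = throw / tan(dip) = 22.9 / tan(44°) = 23.7 m

23.7 m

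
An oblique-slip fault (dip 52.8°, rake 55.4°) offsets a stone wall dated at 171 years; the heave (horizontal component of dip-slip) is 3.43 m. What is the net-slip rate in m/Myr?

40300 m/Myr

dip-slip = heave / cos(dip) = 3.43 / cos(52.8°) = 5.673 m
net slip = dip-slip / sin(rake) = 5.673 / sin(55.4°) = 6.892 m
rate = 6.892 m / 171 years = 0.0403 m/yr = 40300 m/Myr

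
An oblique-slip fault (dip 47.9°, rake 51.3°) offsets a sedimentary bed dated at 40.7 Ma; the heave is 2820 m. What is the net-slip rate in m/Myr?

dip-slip = heave / cos(dip) = 2820 / cos(47.9°) = 4206 m
net slip = dip-slip / sin(rake) = 4206 / sin(51.3°) = 5390 m
rate = 5390 m / 40.7 Ma = 0.000132 m/yr = 132 m/Myr

132 m/Myr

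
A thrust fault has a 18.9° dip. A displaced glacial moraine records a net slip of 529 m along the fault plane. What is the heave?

heave = dip-slip × cos(dip) = 529 m × cos(18.9°) = 500 m

500 m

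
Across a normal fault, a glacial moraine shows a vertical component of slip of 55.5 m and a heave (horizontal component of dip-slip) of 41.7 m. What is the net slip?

69.4 m

net slip = √(throw² + heave²) = √(55.5² + 41.7²) = 69.4 m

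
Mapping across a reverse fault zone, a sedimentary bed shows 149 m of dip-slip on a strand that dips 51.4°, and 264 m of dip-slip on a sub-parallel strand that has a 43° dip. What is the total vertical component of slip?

throw_A = 149 × sin(51.4°) = 116.4 m
throw_B = 264 × sin(43°) = 180 m
total = 116.4 + 180 = 296 m

296 m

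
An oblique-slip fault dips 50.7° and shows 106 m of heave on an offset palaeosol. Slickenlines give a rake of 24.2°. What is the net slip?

dip-slip = heave / cos(dip) = 106 / cos(50.7°) = 167.4 m
net slip = dip-slip / sin(rake) = 167.4 / sin(24.2°) = 408 m

408 m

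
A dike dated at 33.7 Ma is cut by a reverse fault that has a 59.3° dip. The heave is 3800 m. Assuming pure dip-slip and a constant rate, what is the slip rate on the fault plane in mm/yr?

dip-slip = heave / cos(dip) = 3800 m / cos(59.3°) = 7443 m
rate = 7443 m / 33.7 Ma = 0.000221 m/yr = 0.221 mm/yr

0.221 mm/yr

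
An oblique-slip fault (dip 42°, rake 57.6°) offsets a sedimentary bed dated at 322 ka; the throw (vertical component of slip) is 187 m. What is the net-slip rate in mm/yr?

dip-slip = throw / sin(dip) = 187 / sin(42°) = 279.5 m
net slip = dip-slip / sin(rake) = 279.5 / sin(57.6°) = 331 m
rate = 331 m / 322 ka = 0.00103 m/yr = 1.03 mm/yr

1.03 mm/yr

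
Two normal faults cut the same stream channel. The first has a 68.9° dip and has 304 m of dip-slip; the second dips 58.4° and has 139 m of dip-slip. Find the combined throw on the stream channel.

402 m

throw_A = 304 × sin(68.9°) = 283.6 m
throw_B = 139 × sin(58.4°) = 118.4 m
total = 283.6 + 118.4 = 402 m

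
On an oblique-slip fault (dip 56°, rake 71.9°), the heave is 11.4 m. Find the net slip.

dip-slip = heave / cos(dip) = 11.4 / cos(56°) = 20.39 m
net slip = dip-slip / sin(rake) = 20.39 / sin(71.9°) = 21.4 m

21.4 m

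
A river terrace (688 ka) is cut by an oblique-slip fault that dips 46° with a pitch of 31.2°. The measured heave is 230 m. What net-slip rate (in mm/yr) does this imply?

dip-slip = heave / cos(dip) = 230 / cos(46°) = 331.1 m
net slip = dip-slip / sin(rake) = 331.1 / sin(31.2°) = 639.2 m
rate = 639.2 m / 688 ka = 0.000929 m/yr = 0.929 mm/yr

0.929 mm/yr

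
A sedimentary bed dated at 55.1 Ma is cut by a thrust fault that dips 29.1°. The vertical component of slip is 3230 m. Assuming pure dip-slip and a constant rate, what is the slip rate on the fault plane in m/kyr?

dip-slip = throw / sin(dip) = 3230 m / sin(29.1°) = 6642 m
rate = 6642 m / 55.1 Ma = 0.000121 m/yr = 0.121 m/kyr

0.121 m/kyr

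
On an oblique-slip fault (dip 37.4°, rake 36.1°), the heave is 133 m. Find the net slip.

dip-slip = heave / cos(dip) = 133 / cos(37.4°) = 167.4 m
net slip = dip-slip / sin(rake) = 167.4 / sin(36.1°) = 284 m

284 m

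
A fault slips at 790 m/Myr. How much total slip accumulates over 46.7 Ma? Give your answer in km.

slip = rate × time = 790 m/Myr × 46.7 Ma = 36900 m = 36.9 km

36.9 km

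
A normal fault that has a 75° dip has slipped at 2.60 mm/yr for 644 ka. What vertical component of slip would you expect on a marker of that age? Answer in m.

1620 m

dip-slip = rate × time = 2.60 mm/yr × 644 ka = 1674 m
throw = dip-slip × sin(dip) = 1674 × sin(75°) = 1620 m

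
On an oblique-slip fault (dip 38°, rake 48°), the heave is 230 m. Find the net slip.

393 m

dip-slip = heave / cos(dip) = 230 / cos(38°) = 291.9 m
net slip = dip-slip / sin(rake) = 291.9 / sin(48°) = 393 m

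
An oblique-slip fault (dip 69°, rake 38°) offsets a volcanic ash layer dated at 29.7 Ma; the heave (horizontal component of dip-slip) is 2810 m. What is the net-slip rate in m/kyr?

0.429 m/kyr

dip-slip = heave / cos(dip) = 2810 / cos(69°) = 7841 m
net slip = dip-slip / sin(rake) = 7841 / sin(38°) = 12740 m
rate = 12740 m / 29.7 Ma = 0.000429 m/yr = 0.429 m/kyr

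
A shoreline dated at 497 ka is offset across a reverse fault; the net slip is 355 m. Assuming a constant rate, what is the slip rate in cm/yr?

rate = 355 m / 497 ka = 0.000714 m/yr = 0.0714 cm/yr

0.0714 cm/yr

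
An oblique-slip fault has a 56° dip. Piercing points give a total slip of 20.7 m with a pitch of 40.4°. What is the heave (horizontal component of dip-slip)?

7.50 m

dip-slip = net slip × sin(rake) = 20.7 m × sin(40.4°) = 13.42 m
heave = dip-slip × cos(dip) = 13.42 × cos(56°) = 7.50 m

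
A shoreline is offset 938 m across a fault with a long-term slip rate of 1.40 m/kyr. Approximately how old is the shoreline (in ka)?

670 ka

age = offset / rate = 938 m / (1.40 m/kyr) = 670000 yr = 670 ka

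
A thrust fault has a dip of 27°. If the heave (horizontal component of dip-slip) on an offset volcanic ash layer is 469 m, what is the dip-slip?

526 m

dip-slip = heave / cos(dip) = 469 / cos(27°) = 526 m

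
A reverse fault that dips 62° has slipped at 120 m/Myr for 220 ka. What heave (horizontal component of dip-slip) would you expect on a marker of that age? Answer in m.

dip-slip = rate × time = 120 m/Myr × 220 ka = 26.40 m
heave = dip-slip × cos(dip) = 26.40 × cos(62°) = 12.4 m

12.4 m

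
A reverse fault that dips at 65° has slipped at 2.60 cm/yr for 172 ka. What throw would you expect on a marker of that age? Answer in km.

dip-slip = rate × time = 2.60 cm/yr × 172 ka = 4472 m
throw = dip-slip × sin(dip) = 4472 × sin(65°) = 4050 m = 4.05 km

4.05 km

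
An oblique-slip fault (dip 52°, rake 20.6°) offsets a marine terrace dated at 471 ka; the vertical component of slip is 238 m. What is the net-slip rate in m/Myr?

1820 m/Myr

dip-slip = throw / sin(dip) = 238 / sin(52°) = 302 m
net slip = dip-slip / sin(rake) = 302 / sin(20.6°) = 858.4 m
rate = 858.4 m / 471 ka = 0.00182 m/yr = 1820 m/Myr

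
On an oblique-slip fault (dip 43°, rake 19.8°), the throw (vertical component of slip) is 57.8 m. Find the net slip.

dip-slip = throw / sin(dip) = 57.8 / sin(43°) = 84.75 m
net slip = dip-slip / sin(rake) = 84.75 / sin(19.8°) = 250 m

250 m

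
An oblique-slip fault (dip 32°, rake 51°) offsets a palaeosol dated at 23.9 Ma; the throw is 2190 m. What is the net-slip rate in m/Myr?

dip-slip = throw / sin(dip) = 2190 / sin(32°) = 4133 m
net slip = dip-slip / sin(rake) = 4133 / sin(51°) = 5318 m
rate = 5318 m / 23.9 Ma = 0.000223 m/yr = 223 m/Myr

223 m/Myr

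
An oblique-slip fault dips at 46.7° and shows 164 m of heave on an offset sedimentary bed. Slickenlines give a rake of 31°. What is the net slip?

464 m

dip-slip = heave / cos(dip) = 164 / cos(46.7°) = 239.1 m
net slip = dip-slip / sin(rake) = 239.1 / sin(31°) = 464 m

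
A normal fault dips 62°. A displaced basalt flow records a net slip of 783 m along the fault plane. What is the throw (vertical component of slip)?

691 m

throw = dip-slip × sin(dip) = 783 m × sin(62°) = 691 m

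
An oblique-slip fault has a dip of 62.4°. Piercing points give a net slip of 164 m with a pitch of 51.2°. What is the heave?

dip-slip = net slip × sin(rake) = 164 m × sin(51.2°) = 127.8 m
heave = dip-slip × cos(dip) = 127.8 × cos(62.4°) = 59.2 m

59.2 m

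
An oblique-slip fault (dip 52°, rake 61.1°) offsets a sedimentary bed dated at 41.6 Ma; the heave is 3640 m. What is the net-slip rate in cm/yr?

dip-slip = heave / cos(dip) = 3640 / cos(52°) = 5912 m
net slip = dip-slip / sin(rake) = 5912 / sin(61.1°) = 6753 m
rate = 6753 m / 41.6 Ma = 0.000162 m/yr = 0.0162 cm/yr

0.0162 cm/yr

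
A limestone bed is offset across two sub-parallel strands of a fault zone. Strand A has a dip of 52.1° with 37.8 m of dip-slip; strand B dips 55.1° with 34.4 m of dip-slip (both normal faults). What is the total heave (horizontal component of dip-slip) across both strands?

42.9 m

heave_A = 37.8 × cos(52.1°) = 23.22 m
heave_B = 34.4 × cos(55.1°) = 19.68 m
total = 23.22 + 19.68 = 42.9 m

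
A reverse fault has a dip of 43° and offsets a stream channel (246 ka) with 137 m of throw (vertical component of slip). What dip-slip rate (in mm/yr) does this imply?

0.817 mm/yr

dip-slip = throw / sin(dip) = 137 m / sin(43°) = 200.9 m
rate = 200.9 m / 246 ka = 0.000817 m/yr = 0.817 mm/yr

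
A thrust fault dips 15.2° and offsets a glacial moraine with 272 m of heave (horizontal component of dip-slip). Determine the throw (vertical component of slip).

73.9 m

throw = heave × tan(dip) = 272 × tan(15.2°) = 73.9 m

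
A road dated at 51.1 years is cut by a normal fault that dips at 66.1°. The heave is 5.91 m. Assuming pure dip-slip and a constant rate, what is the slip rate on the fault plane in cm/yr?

dip-slip = heave / cos(dip) = 5.91 m / cos(66.1°) = 14.59 m
rate = 14.59 m / 51.1 years = 0.285 m/yr = 28.5 cm/yr

28.5 cm/yr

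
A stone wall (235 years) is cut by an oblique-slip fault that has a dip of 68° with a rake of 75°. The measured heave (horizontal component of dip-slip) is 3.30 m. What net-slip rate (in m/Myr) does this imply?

dip-slip = heave / cos(dip) = 3.30 / cos(68°) = 8.809 m
net slip = dip-slip / sin(rake) = 8.809 / sin(75°) = 9.120 m
rate = 9.120 m / 235 years = 0.0388 m/yr = 38800 m/Myr

38800 m/Myr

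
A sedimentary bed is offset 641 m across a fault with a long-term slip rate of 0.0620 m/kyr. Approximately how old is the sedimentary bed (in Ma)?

age = offset / rate = 641 m / (0.0620 m/kyr) = 1.03e+07 yr = 10.3 Ma

10.3 Ma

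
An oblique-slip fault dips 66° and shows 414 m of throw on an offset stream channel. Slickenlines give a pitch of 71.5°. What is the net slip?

478 m

dip-slip = throw / sin(dip) = 414 / sin(66°) = 453.2 m
net slip = dip-slip / sin(rake) = 453.2 / sin(71.5°) = 478 m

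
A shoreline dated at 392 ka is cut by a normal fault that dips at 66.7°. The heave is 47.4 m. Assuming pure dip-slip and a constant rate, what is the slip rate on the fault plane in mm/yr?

0.306 mm/yr

dip-slip = heave / cos(dip) = 47.4 m / cos(66.7°) = 119.8 m
rate = 119.8 m / 392 ka = 0.000306 m/yr = 0.306 mm/yr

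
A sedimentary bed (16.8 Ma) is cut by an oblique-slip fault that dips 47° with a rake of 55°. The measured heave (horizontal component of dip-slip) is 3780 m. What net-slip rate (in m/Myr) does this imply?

dip-slip = heave / cos(dip) = 3780 / cos(47°) = 5543 m
net slip = dip-slip / sin(rake) = 5543 / sin(55°) = 6766 m
rate = 6766 m / 16.8 Ma = 0.000403 m/yr = 403 m/Myr

403 m/Myr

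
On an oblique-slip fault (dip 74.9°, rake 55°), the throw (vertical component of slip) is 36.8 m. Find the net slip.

46.5 m

dip-slip = throw / sin(dip) = 36.8 / sin(74.9°) = 38.12 m
net slip = dip-slip / sin(rake) = 38.12 / sin(55°) = 46.5 m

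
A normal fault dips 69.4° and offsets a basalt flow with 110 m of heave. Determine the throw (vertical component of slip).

throw = heave × tan(dip) = 110 × tan(69.4°) = 293 m

293 m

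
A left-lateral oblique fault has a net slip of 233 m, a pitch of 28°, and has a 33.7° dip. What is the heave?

91 m

dip-slip = net slip × sin(rake) = 233 m × sin(28°) = 109.4 m
heave = dip-slip × cos(dip) = 109.4 × cos(33.7°) = 91 m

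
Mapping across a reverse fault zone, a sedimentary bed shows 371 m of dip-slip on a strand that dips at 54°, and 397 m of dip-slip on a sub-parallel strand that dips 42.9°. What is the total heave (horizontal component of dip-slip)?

heave_A = 371 × cos(54°) = 218.1 m
heave_B = 397 × cos(42.9°) = 290.8 m
total = 218.1 + 290.8 = 509 m

509 m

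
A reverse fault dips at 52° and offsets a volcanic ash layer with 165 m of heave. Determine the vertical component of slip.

throw = heave × tan(dip) = 165 × tan(52°) = 211 m

211 m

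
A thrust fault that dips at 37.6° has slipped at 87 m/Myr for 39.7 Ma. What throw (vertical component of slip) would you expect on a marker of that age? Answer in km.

dip-slip = rate × time = 87 m/Myr × 39.7 Ma = 3454 m
throw = dip-slip × sin(dip) = 3454 × sin(37.6°) = 2110 m = 2.11 km

2.11 km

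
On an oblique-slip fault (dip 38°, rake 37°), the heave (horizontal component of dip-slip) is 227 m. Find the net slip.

dip-slip = heave / cos(dip) = 227 / cos(38°) = 288.1 m
net slip = dip-slip / sin(rake) = 288.1 / sin(37°) = 479 m

479 m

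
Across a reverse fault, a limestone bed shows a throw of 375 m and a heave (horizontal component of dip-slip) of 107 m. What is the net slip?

390 m

net slip = √(throw² + heave²) = √(375² + 107²) = 390 m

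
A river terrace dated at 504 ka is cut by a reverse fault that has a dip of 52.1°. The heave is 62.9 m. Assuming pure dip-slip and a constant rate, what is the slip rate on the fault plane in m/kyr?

0.203 m/kyr

dip-slip = heave / cos(dip) = 62.9 m / cos(52.1°) = 102.4 m
rate = 102.4 m / 504 ka = 0.000203 m/yr = 0.203 m/kyr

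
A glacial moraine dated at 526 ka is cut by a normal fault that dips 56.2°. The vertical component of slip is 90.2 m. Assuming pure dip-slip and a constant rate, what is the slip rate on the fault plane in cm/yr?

dip-slip = throw / sin(dip) = 90.2 m / sin(56.2°) = 108.5 m
rate = 108.5 m / 526 ka = 0.000206 m/yr = 0.0206 cm/yr

0.0206 cm/yr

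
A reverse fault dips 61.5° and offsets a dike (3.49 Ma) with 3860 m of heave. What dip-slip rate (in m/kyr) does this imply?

2.32 m/kyr

dip-slip = heave / cos(dip) = 3860 m / cos(61.5°) = 8090 m
rate = 8090 m / 3.49 Ma = 0.00232 m/yr = 2.32 m/kyr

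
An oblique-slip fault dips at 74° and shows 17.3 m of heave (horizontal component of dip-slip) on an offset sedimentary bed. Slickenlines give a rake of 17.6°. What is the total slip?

208 m

dip-slip = heave / cos(dip) = 17.3 / cos(74°) = 62.76 m
net slip = dip-slip / sin(rake) = 62.76 / sin(17.6°) = 208 m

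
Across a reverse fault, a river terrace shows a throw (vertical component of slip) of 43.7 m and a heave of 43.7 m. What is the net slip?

61.8 m

net slip = √(throw² + heave²) = √(43.7² + 43.7²) = 61.8 m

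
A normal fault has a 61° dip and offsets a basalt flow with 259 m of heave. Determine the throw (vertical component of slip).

467 m

throw = heave × tan(dip) = 259 × tan(61°) = 467 m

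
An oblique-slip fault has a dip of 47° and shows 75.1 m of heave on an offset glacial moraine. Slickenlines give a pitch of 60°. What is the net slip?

dip-slip = heave / cos(dip) = 75.1 / cos(47°) = 110.1 m
net slip = dip-slip / sin(rake) = 110.1 / sin(60°) = 127 m

127 m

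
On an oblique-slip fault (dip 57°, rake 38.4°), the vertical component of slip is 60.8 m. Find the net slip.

dip-slip = throw / sin(dip) = 60.8 / sin(57°) = 72.50 m
net slip = dip-slip / sin(rake) = 72.50 / sin(38.4°) = 117 m

117 m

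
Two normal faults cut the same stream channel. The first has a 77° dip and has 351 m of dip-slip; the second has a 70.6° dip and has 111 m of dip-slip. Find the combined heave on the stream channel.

heave_A = 351 × cos(77°) = 78.96 m
heave_B = 111 × cos(70.6°) = 36.87 m
total = 78.96 + 36.87 = 116 m

116 m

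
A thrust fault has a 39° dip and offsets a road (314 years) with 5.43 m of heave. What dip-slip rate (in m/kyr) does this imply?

22.3 m/kyr

dip-slip = heave / cos(dip) = 5.43 m / cos(39°) = 6.987 m
rate = 6.987 m / 314 years = 0.0223 m/yr = 22.3 m/kyr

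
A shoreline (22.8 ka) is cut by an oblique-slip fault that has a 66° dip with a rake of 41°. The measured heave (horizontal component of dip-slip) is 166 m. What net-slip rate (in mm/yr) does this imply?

dip-slip = heave / cos(dip) = 166 / cos(66°) = 408.1 m
net slip = dip-slip / sin(rake) = 408.1 / sin(41°) = 622.1 m
rate = 622.1 m / 22.8 ka = 0.0273 m/yr = 27.3 mm/yr

27.3 mm/yr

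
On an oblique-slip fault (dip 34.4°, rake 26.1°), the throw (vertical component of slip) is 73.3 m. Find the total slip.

295 m

dip-slip = throw / sin(dip) = 73.3 / sin(34.4°) = 129.7 m
net slip = dip-slip / sin(rake) = 129.7 / sin(26.1°) = 295 m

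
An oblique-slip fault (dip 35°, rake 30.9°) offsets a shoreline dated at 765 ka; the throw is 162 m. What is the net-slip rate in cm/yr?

0.0719 cm/yr

dip-slip = throw / sin(dip) = 162 / sin(35°) = 282.4 m
net slip = dip-slip / sin(rake) = 282.4 / sin(30.9°) = 550 m
rate = 550 m / 765 ka = 0.000719 m/yr = 0.0719 cm/yr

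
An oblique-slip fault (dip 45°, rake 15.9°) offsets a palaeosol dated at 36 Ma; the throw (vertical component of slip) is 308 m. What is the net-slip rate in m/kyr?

dip-slip = throw / sin(dip) = 308 / sin(45°) = 435.6 m
net slip = dip-slip / sin(rake) = 435.6 / sin(15.9°) = 1590 m
rate = 1590 m / 36 Ma = 0.0000442 m/yr = 0.0442 m/kyr

0.0442 m/kyr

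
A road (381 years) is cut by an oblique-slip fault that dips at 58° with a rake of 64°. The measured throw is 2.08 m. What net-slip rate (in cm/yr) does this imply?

0.716 cm/yr

dip-slip = throw / sin(dip) = 2.08 / sin(58°) = 2.453 m
net slip = dip-slip / sin(rake) = 2.453 / sin(64°) = 2.729 m
rate = 2.729 m / 381 years = 0.00716 m/yr = 0.716 cm/yr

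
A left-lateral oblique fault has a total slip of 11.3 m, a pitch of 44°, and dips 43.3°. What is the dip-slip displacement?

7.85 m

dip-slip = net slip × sin(rake) = 11.3 m × sin(44°) = 7.85 m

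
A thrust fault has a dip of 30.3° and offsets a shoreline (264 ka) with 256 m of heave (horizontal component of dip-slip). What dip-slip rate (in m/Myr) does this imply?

dip-slip = heave / cos(dip) = 256 m / cos(30.3°) = 296.5 m
rate = 296.5 m / 264 ka = 0.00112 m/yr = 1120 m/Myr

1120 m/Myr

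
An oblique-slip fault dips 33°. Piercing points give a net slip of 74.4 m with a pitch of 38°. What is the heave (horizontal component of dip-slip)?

dip-slip = net slip × sin(rake) = 74.4 m × sin(38°) = 45.81 m
heave = dip-slip × cos(dip) = 45.81 × cos(33°) = 38.4 m

38.4 m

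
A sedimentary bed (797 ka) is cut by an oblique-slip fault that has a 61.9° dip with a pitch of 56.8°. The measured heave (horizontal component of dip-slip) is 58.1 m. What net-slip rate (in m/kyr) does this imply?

dip-slip = heave / cos(dip) = 58.1 / cos(61.9°) = 123.4 m
net slip = dip-slip / sin(rake) = 123.4 / sin(56.8°) = 147.4 m
rate = 147.4 m / 797 ka = 0.000185 m/yr = 0.185 m/kyr

0.185 m/kyr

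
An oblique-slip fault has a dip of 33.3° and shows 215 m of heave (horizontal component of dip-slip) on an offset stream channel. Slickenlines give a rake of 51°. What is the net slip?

331 m

dip-slip = heave / cos(dip) = 215 / cos(33.3°) = 257.2 m
net slip = dip-slip / sin(rake) = 257.2 / sin(51°) = 331 m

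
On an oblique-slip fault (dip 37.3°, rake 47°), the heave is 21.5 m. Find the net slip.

dip-slip = heave / cos(dip) = 21.5 / cos(37.3°) = 27.03 m
net slip = dip-slip / sin(rake) = 27.03 / sin(47°) = 37 m

37 m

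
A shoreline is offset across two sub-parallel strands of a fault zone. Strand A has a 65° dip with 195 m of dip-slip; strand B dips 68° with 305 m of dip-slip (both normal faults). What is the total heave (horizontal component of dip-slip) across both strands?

heave_A = 195 × cos(65°) = 82.41 m
heave_B = 305 × cos(68°) = 114.3 m
total = 82.41 + 114.3 = 197 m

197 m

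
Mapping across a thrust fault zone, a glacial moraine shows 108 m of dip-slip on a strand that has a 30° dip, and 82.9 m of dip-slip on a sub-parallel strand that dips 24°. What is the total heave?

169 m

heave_A = 108 × cos(30°) = 93.53 m
heave_B = 82.9 × cos(24°) = 75.73 m
total = 93.53 + 75.73 = 169 m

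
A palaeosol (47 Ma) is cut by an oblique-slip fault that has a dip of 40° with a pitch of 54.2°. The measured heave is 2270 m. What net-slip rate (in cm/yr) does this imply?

dip-slip = heave / cos(dip) = 2270 / cos(40°) = 2963 m
net slip = dip-slip / sin(rake) = 2963 / sin(54.2°) = 3654 m
rate = 3654 m / 47 Ma = 0.0000777 m/yr = 0.00777 cm/yr

0.00777 cm/yr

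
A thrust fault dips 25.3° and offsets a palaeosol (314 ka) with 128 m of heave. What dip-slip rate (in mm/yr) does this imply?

dip-slip = heave / cos(dip) = 128 m / cos(25.3°) = 141.6 m
rate = 141.6 m / 314 ka = 0.000451 m/yr = 0.451 mm/yr

0.451 mm/yr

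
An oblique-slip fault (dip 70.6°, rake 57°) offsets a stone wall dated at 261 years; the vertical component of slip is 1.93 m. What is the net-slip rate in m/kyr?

9.35 m/kyr

dip-slip = throw / sin(dip) = 1.93 / sin(70.6°) = 2.046 m
net slip = dip-slip / sin(rake) = 2.046 / sin(57°) = 2.440 m
rate = 2.440 m / 261 years = 0.00935 m/yr = 9.35 m/kyr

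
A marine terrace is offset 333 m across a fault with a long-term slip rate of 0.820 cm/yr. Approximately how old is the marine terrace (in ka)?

age = offset / rate = 333 m / (0.820 cm/yr) = 40600 yr = 40.6 ka

40.6 ka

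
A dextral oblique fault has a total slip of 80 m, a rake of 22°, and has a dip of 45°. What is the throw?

dip-slip = net slip × sin(rake) = 80 m × sin(22°) = 29.97 m
throw = dip-slip × sin(dip) = 29.97 × sin(45°) = 21.2 m

21.2 m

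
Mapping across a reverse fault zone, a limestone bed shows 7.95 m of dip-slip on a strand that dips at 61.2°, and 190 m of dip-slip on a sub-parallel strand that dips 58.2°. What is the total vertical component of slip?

throw_A = 7.95 × sin(61.2°) = 6.967 m
throw_B = 190 × sin(58.2°) = 161.5 m
total = 6.967 + 161.5 = 168 m

168 m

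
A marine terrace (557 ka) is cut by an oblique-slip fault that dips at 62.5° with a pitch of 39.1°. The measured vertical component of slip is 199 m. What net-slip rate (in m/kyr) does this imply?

dip-slip = throw / sin(dip) = 199 / sin(62.5°) = 224.3 m
net slip = dip-slip / sin(rake) = 224.3 / sin(39.1°) = 355.7 m
rate = 355.7 m / 557 ka = 0.000639 m/yr = 0.639 m/kyr

0.639 m/kyr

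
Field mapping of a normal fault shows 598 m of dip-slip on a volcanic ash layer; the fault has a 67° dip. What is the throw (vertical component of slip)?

550 m

throw = dip-slip × sin(dip) = 598 m × sin(67°) = 550 m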